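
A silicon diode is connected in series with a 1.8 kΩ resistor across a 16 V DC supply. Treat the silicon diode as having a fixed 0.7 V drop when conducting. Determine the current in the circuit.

I ≈ 8.5 mA

KVL around the loop: 16 = V_D + I·R = 0.7 + I × 1.8 kΩ.
So I = (16 − 0.7) / 1.8 kΩ = 15.3 / 1.8 = 8.5 mA.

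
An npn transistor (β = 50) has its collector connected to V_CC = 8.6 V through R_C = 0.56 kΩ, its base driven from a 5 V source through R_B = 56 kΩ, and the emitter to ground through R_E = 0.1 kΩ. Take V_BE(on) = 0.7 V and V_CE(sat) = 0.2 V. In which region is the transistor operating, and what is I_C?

Assume active. Base-emitter loop: I_B = (V_BB − V_BE)/(R_B + (β+1)R_E) = (5 − 0.7)/(56 + 51×0.1) = 0.0704 mA.
I_C = β·I_B = 50×0.0704 = 3.52 mA.
V_CE = V_CC − I_C·R_C − I_E·R_E = 8.6 − 3.52×0.56 − 3.59×0.1 = 6.27 V > V_CE(sat), so the active-region assumption holds.

active; I_C ≈ 3.5 mA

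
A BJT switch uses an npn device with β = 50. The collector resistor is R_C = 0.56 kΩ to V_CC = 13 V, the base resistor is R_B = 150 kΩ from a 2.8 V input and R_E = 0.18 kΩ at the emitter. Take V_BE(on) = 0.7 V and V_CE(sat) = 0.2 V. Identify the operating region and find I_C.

Assume active. Base-emitter loop: I_B = (V_BB − V_BE)/(R_B + (β+1)R_E) = (2.8 − 0.7)/(150 + 51×0.18) = 0.0132 mA.
I_C = β·I_B = 50×0.0132 = 0.66 mA.
V_CE = V_CC − I_C·R_C − I_E·R_E = 13 − 0.66×0.56 − 0.673×0.18 = 12.5 V > V_CE(sat), so the active-region assumption holds.

active; I_C ≈ 0.66 mA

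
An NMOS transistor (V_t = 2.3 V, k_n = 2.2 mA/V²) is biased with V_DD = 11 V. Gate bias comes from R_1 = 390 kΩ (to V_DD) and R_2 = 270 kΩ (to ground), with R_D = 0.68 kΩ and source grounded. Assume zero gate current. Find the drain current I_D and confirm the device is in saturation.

V_G = V_DD·R_2/(R_1+R_2) = 11×270/660 = 4.5 V. With the source grounded, V_GS = V_G = 4.5 V.
Assume saturation: I_D = (k_n/2)(V_GS − V_t)² = (2.2/2)×(4.5 − 2.3)² = 1.1×2.2² = 5.32 mA.
V_DS = V_DD − I_D·R_D = 11 − 5.32×0.68 = 7.38 V.
Saturation requires V_DS ≥ V_GS − V_t = 2.2 V; 7.38 ≥ 2.2 ✓.

I_D ≈ 5.3 mA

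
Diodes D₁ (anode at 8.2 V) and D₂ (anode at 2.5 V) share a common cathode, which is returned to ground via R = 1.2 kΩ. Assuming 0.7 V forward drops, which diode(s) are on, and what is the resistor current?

Assume both conduct. Then node N would need to be at both 8.2−0.7 = 7.5 V and 2.5−0.7 = 1.8 V, which is impossible.
Assume only D₁ conducts: V_N = 8.2 − 0.7 = 7.5 V, so I_R = 7.5/1.2 = 6.25 mA.
Check D₂: its anode-to-cathode voltage is 2.5 − 7.5 = -5 V < 0.7 V, so it is off. The assumption is consistent.

Only D₁ conducts; I_R ≈ 6.2 mA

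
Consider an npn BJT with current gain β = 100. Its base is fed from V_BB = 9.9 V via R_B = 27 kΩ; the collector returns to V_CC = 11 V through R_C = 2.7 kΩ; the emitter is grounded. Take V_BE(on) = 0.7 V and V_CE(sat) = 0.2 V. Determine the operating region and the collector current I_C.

Assume active: I_B = (9.9 − 0.7)/27 = 0.341 mA, giving I_C = β·I_B = 34.1 mA.
But then V_CE = 11 − 34.1×2.7 = -81 V < V_CE(sat) = 0.2 V — impossible in the active region.
So the transistor is saturated. With V_CE = 0.2 V, I_C = (V_CC − 0.2)/R_C = 10.8/2.7 = 4 mA.
Check: β·I_B = 34.1 mA > I_C = 4 mA, confirming saturation.

saturation; I_C ≈ 4 mA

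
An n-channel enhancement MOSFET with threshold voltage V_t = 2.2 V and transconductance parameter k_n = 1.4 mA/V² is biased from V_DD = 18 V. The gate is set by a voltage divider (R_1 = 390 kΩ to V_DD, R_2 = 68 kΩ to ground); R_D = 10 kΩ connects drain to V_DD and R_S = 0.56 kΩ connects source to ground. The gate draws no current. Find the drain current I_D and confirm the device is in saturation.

I_D ≈ 0.12 mA

V_G = V_DD·R_2/(R_1+R_2) = 18×68/458 = 2.67 V.
Assume saturation: I_D = (k_n/2)(V_GS − V_t)² with V_GS = V_G − I_D·R_S = 2.67 − 0.56·I_D.
Substituting gives 0.22·I_D² − 1.37·I_D + 0.156 = 0, with roots I_D = 0.116 or 6.13 mA.
The root I_D = 6.13 mA gives V_GS = -0.758 V ≤ V_t, so take I_D = 0.116 mA.
Then V_GS = 2.61 V and V_DS = V_DD − I_D(R_D+R_S) = 18 − 0.116×10.6 = 16.8 V.
Saturation requires V_DS ≥ V_GS − V_t = 0.407 V; 16.8 ≥ 0.407 ✓.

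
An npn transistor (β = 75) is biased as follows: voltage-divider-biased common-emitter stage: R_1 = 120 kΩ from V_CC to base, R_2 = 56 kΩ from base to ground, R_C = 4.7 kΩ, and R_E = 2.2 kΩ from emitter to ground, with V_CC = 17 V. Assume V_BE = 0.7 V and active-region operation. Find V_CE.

Thevenize the base divider: V_Th = V_CC·R_2/(R_1+R_2) = 17×56/176 = 5.41 V, R_Th = R_1‖R_2 = 38.2 kΩ.
Base-emitter loop: V_Th = I_B·R_Th + V_BE + (β+1)I_B·R_E, so I_B = (5.41 − 0.7) / (38.2 + 76×2.2) = 0.0229 mA.
I_C = β·I_B = 75×0.0229 = 1.72 mA, and I_E = (β+1)I_B = 1.74 mA.
V_CE = V_CC − I_C·R_C − I_E·R_E = 17 − 1.72×4.7 − 1.74×2.2 = 5.08 V.
V_CE = 5.08 V > 0.2 V confirms active-region operation.

V_CE ≈ 5.1 V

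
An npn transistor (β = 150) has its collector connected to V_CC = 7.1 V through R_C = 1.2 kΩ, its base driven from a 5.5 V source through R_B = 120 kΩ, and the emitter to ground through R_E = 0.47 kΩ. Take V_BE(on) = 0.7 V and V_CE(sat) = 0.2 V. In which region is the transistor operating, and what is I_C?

Assume active. Base-emitter loop: I_B = (V_BB − V_BE)/(R_B + (β+1)R_E) = (5.5 − 0.7)/(120 + 151×0.47) = 0.0251 mA.
I_C = β·I_B = 150×0.0251 = 3.77 mA.
V_CE = V_CC − I_C·R_C − I_E·R_E = 7.1 − 3.77×1.2 − 3.8×0.47 = 0.792 V > V_CE(sat), so the active-region assumption holds.

active; I_C ≈ 3.8 mA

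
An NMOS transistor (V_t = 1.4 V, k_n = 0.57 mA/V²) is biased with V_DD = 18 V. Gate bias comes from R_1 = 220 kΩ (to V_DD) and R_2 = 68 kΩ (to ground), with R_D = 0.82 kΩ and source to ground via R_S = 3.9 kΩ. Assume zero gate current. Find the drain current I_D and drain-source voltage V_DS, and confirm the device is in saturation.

I_D ≈ 0.42 mA, V_DS ≈ 16 V

V_G = V_DD·R_2/(R_1+R_2) = 18×68/288 = 4.25 V.
Assume saturation: I_D = (k_n/2)(V_GS − V_t)² with V_GS = V_G − I_D·R_S = 4.25 − 3.9·I_D.
Substituting gives 4.33·I_D² − 7.34·I_D + 2.31 = 0, with roots I_D = 0.42 or 1.27 mA.
The root I_D = 1.27 mA gives V_GS = -0.713 V ≤ V_t, so take I_D = 0.42 mA.
Then V_GS = 2.61 V and V_DS = V_DD − I_D(R_D+R_S) = 18 − 0.42×4.72 = 16 V.
Saturation requires V_DS ≥ V_GS − V_t = 1.21 V; 16 ≥ 1.21 ✓.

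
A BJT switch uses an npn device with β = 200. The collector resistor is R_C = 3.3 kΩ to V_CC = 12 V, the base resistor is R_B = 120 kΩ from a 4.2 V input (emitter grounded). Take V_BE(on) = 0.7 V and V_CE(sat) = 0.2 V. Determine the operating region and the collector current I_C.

Assume active: I_B = (4.2 − 0.7)/120 = 0.0292 mA, giving I_C = β·I_B = 5.83 mA.
But then V_CE = 12 − 5.83×3.3 = -7.25 V < V_CE(sat) = 0.2 V — impossible in the active region.
So the transistor is saturated. With V_CE = 0.2 V, I_C = (V_CC − 0.2)/R_C = 11.8/3.3 = 3.58 mA.
Check: β·I_B = 5.83 mA > I_C = 3.58 mA, confirming saturation.

saturation; I_C ≈ 3.6 mA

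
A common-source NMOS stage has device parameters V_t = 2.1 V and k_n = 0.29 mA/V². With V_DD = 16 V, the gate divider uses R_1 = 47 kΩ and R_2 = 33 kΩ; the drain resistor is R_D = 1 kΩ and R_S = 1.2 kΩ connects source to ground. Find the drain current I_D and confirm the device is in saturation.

I_D ≈ 1.3 mA

V_G = V_DD·R_2/(R_1+R_2) = 16×33/80 = 6.6 V.
Assume saturation: I_D = (k_n/2)(V_GS − V_t)² with V_GS = V_G − I_D·R_S = 6.6 − 1.2·I_D.
Substituting gives 0.209·I_D² − 2.57·I_D + 2.94 = 0, with roots I_D = 1.28 or 11 mA.
The root I_D = 11 mA gives V_GS = -6.61 V ≤ V_t, so take I_D = 1.28 mA.
Then V_GS = 5.07 V and V_DS = V_DD − I_D(R_D+R_S) = 16 − 1.28×2.2 = 13.2 V.
Saturation requires V_DS ≥ V_GS − V_t = 2.97 V; 13.2 ≥ 2.97 ✓.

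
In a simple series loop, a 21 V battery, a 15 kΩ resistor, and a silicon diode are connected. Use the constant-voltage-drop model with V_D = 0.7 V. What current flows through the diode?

I ≈ 1.4 mA

KVL around the loop: 21 = V_D + I·R = 0.7 + I × 15 kΩ.
So I = (21 − 0.7) / 15 kΩ = 20.3 / 15 = 1.35 mA.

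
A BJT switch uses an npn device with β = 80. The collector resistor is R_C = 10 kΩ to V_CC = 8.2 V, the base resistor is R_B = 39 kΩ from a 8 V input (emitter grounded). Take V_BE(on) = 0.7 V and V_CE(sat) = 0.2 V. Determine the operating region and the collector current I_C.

saturation; I_C ≈ 0.8 mA

Assume active: I_B = (8 − 0.7)/39 = 0.187 mA, giving I_C = β·I_B = 15 mA.
But then V_CE = 8.2 − 15×10 = -142 V < V_CE(sat) = 0.2 V — impossible in the active region.
So the transistor is saturated. With V_CE = 0.2 V, I_C = (V_CC − 0.2)/R_C = 8/10 = 0.8 mA.
Check: β·I_B = 15 mA > I_C = 0.8 mA, confirming saturation.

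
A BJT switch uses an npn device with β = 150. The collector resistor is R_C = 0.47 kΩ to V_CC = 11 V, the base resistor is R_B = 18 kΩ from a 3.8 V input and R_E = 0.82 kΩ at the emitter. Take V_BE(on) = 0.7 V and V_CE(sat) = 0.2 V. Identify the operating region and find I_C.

active; I_C ≈ 3.3 mA

Assume active. Base-emitter loop: I_B = (V_BB − V_BE)/(R_B + (β+1)R_E) = (3.8 − 0.7)/(18 + 151×0.82) = 0.0219 mA.
I_C = β·I_B = 150×0.0219 = 3.28 mA.
V_CE = V_CC − I_C·R_C − I_E·R_E = 11 − 3.28×0.47 − 3.3×0.82 = 6.75 V > V_CE(sat), so the active-region assumption holds.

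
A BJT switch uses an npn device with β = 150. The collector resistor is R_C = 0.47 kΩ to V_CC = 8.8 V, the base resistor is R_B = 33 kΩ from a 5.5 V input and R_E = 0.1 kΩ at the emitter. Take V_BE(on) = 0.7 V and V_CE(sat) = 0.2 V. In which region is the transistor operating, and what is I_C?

Assume active. Base-emitter loop: I_B = (V_BB − V_BE)/(R_B + (β+1)R_E) = (5.5 − 0.7)/(33 + 151×0.1) = 0.0998 mA.
I_C = β·I_B = 150×0.0998 = 15 mA.
V_CE = V_CC − I_C·R_C − I_E·R_E = 8.8 − 15×0.47 − 15.1×0.1 = 0.258 V > V_CE(sat), so the active-region assumption holds.

active; I_C ≈ 15 mA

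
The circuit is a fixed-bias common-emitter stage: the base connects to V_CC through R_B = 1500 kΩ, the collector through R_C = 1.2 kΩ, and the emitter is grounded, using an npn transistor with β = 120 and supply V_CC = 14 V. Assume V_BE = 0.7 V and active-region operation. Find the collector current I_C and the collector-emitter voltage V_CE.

Base loop: V_CC = I_B·R_B + V_BE, so I_B = (14 − 0.7)/1500 kΩ = 0.00887 mA.
In the active region I_C = β·I_B = 120 × 0.00887 = 1.06 mA.
Collector loop: V_CE = V_CC − I_C·R_C = 14 − 1.06×1.2 = 12.7 V.
Since V_CE = 12.7 V > V_CE(sat) ≈ 0.2 V, the transistor is in the active region as assumed.

I_C ≈ 1.1 mA, V_CE ≈ 13 V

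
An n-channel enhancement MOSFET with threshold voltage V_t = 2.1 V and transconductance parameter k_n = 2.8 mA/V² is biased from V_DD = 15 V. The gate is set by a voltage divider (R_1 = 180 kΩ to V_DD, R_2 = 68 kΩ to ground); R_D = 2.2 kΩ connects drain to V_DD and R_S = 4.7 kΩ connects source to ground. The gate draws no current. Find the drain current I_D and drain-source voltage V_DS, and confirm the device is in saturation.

I_D ≈ 0.33 mA, V_DS ≈ 13 V

V_G = V_DD·R_2/(R_1+R_2) = 15×68/248 = 4.11 V.
Assume saturation: I_D = (k_n/2)(V_GS − V_t)² with V_GS = V_G − I_D·R_S = 4.11 − 4.7·I_D.
Substituting gives 30.9·I_D² − 27.5·I_D + 5.67 = 0, with roots I_D = 0.326 or 0.563 mA.
The root I_D = 0.563 mA gives V_GS = 1.47 V ≤ V_t, so take I_D = 0.326 mA.
Then V_GS = 2.58 V and V_DS = V_DD − I_D(R_D+R_S) = 15 − 0.326×6.9 = 12.8 V.
Saturation requires V_DS ≥ V_GS − V_t = 0.482 V; 12.8 ≥ 0.482 ✓.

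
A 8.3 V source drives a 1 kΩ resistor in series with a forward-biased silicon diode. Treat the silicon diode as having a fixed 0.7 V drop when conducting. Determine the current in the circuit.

KVL around the loop: 8.3 = V_D + I·R = 0.7 + I × 1 kΩ.
So I = (8.3 − 0.7) / 1 kΩ = 7.6 / 1 = 7.6 mA.

I ≈ 7.6 mA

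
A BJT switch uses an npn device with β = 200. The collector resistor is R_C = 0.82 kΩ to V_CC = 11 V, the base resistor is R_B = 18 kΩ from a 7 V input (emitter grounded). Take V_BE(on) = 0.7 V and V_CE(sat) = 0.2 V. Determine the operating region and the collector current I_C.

saturation; I_C ≈ 13 mA

Assume active: I_B = (7 − 0.7)/18 = 0.35 mA, giving I_C = β·I_B = 70 mA.
But then V_CE = 11 − 70×0.82 = -46.4 V < V_CE(sat) = 0.2 V — impossible in the active region.
So the transistor is saturated. With V_CE = 0.2 V, I_C = (V_CC − 0.2)/R_C = 10.8/0.82 = 13.2 mA.
Check: β·I_B = 70 mA > I_C = 13.2 mA, confirming saturation.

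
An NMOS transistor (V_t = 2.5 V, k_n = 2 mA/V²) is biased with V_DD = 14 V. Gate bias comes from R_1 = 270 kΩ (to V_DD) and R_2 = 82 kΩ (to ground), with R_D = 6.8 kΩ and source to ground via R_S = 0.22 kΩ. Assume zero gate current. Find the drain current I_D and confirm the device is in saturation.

I_D ≈ 0.44 mA

V_G = V_DD·R_2/(R_1+R_2) = 14×82/352 = 3.26 V.
Assume saturation: I_D = (k_n/2)(V_GS − V_t)² with V_GS = V_G − I_D·R_S = 3.26 − 0.22·I_D.
Substituting gives 0.0484·I_D² − 1.33·I_D + 0.58 = 0, with roots I_D = 0.441 or 27.1 mA.
The root I_D = 27.1 mA gives V_GS = -2.71 V ≤ V_t, so take I_D = 0.441 mA.
Then V_GS = 3.16 V and V_DS = V_DD − I_D(R_D+R_S) = 14 − 0.441×7.02 = 10.9 V.
Saturation requires V_DS ≥ V_GS − V_t = 0.664 V; 10.9 ≥ 0.664 ✓.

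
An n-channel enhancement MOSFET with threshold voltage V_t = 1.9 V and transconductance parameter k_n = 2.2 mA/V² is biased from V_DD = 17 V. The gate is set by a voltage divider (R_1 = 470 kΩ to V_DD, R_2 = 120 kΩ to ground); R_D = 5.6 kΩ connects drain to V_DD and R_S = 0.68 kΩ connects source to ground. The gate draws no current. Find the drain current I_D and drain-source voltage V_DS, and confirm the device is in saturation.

V_G = V_DD·R_2/(R_1+R_2) = 17×120/590 = 3.46 V.
Assume saturation: I_D = (k_n/2)(V_GS − V_t)² with V_GS = V_G − I_D·R_S = 3.46 − 0.68·I_D.
Substituting gives 0.509·I_D² − 3.33·I_D + 2.67 = 0, with roots I_D = 0.935 or 5.61 mA.
The root I_D = 5.61 mA gives V_GS = -0.359 V ≤ V_t, so take I_D = 0.935 mA.
Then V_GS = 2.82 V and V_DS = V_DD − I_D(R_D+R_S) = 17 − 0.935×6.28 = 11.1 V.
Saturation requires V_DS ≥ V_GS − V_t = 0.922 V; 11.1 ≥ 0.922 ✓.

I_D ≈ 0.93 mA, V_DS ≈ 11 V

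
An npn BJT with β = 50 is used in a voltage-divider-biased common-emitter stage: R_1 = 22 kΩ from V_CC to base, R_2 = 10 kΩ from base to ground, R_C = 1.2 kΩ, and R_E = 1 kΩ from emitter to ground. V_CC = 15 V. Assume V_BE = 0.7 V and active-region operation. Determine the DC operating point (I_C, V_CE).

I_C ≈ 3.4 mA, V_CE ≈ 7.4 V

Thevenize the base divider: V_Th = V_CC·R_2/(R_1+R_2) = 15×10/32 = 4.69 V, R_Th = R_1‖R_2 = 6.88 kΩ.
Base-emitter loop: V_Th = I_B·R_Th + V_BE + (β+1)I_B·R_E, so I_B = (4.69 − 0.7) / (6.88 + 51×1) = 0.0689 mA.
I_C = β·I_B = 50×0.0689 = 3.44 mA, and I_E = (β+1)I_B = 3.51 mA.
V_CE = V_CC − I_C·R_C − I_E·R_E = 15 − 3.44×1.2 − 3.51×1 = 7.35 V.
V_CE = 7.35 V > 0.2 V confirms active-region operation.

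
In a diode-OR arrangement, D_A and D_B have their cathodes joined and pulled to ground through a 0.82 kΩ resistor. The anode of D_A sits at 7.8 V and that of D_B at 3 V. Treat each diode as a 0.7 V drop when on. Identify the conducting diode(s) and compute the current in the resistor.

Only D_A conducts; I_R ≈ 8.7 mA

Assume both conduct. Then node N would need to be at both 7.8−0.7 = 7.1 V and 3−0.7 = 2.3 V, which is impossible.
Assume only D_A conducts: V_N = 7.8 − 0.7 = 7.1 V, so I_R = 7.1/0.82 = 8.66 mA.
Check D_B: its anode-to-cathode voltage is 3 − 7.1 = -4.1 V < 0.7 V, so it is off. The assumption is consistent.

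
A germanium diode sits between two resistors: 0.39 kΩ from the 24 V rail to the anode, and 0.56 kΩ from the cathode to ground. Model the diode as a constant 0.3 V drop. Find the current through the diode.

The two resistors are in series with the diode, so KVL gives 24 = I·0.39 + 0.3 + I·0.56.
I = (24 − 0.3) / (0.39 + 0.56) kΩ = 23.7 / 0.95 = 24.9 mA.

I ≈ 25 mA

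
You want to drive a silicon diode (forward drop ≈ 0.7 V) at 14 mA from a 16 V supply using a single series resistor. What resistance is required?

R ≈ 1.1 kΩ

The resistor drops V_S − V_D = 16 − 0.7 = 15.3 V at 14 mA.
R = 15.3 V / 14 mA = 1.09 kΩ.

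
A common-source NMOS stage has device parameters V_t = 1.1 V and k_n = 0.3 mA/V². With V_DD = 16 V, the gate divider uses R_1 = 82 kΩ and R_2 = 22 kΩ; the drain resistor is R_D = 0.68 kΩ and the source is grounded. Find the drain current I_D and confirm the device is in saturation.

V_G = V_DD·R_2/(R_1+R_2) = 16×22/104 = 3.38 V. With the source grounded, V_GS = V_G = 3.38 V.
Assume saturation: I_D = (k_n/2)(V_GS − V_t)² = (0.3/2)×(3.38 − 1.1)² = 0.15×2.28² = 0.783 mA.
V_DS = V_DD − I_D·R_D = 16 − 0.783×0.68 = 15.5 V.
Saturation requires V_DS ≥ V_GS − V_t = 2.28 V; 15.5 ≥ 2.28 ✓.

I_D ≈ 0.78 mA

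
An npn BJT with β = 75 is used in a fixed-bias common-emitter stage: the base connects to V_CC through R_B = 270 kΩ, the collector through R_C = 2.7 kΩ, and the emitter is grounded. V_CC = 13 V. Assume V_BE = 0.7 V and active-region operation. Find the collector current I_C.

Base loop: V_CC = I_B·R_B + V_BE, so I_B = (13 − 0.7)/270 kΩ = 0.0456 mA.
In the active region I_C = β·I_B = 75 × 0.0456 = 3.42 mA.
Collector loop: V_CE = V_CC − I_C·R_C = 13 − 3.42×2.7 = 3.77 V.
Since V_CE = 3.77 V > V_CE(sat) ≈ 0.2 V, the transistor is in the active region as assumed.

I_C ≈ 3.4 mA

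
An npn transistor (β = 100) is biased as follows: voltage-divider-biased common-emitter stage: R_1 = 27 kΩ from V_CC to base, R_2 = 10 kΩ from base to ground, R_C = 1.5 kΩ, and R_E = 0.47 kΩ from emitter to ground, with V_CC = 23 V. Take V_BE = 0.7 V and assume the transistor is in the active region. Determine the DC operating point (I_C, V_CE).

I_C ≈ 10 mA, V_CE ≈ 3.1 V

Thevenize the base divider: V_Th = V_CC·R_2/(R_1+R_2) = 23×10/37 = 6.22 V, R_Th = R_1‖R_2 = 7.3 kΩ.
Base-emitter loop: V_Th = I_B·R_Th + V_BE + (β+1)I_B·R_E, so I_B = (6.22 − 0.7) / (7.3 + 101×0.47) = 0.101 mA.
I_C = β·I_B = 100×0.101 = 10.1 mA, and I_E = (β+1)I_B = 10.2 mA.
V_CE = V_CC − I_C·R_C − I_E·R_E = 23 − 10.1×1.5 − 10.2×0.47 = 3.11 V.
V_CE = 3.11 V > 0.2 V confirms active-region operation.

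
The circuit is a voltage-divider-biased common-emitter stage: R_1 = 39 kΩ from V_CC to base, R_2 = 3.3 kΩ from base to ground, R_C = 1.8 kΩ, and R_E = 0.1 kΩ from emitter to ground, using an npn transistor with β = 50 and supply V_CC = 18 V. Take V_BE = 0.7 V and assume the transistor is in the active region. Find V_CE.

V_CE ≈ 9.8 V

Thevenize the base divider: V_Th = V_CC·R_2/(R_1+R_2) = 18×3.3/42.3 = 1.4 V, R_Th = R_1‖R_2 = 3.04 kΩ.
Base-emitter loop: V_Th = I_B·R_Th + V_BE + (β+1)I_B·R_E, so I_B = (1.4 − 0.7) / (3.04 + 51×0.1) = 0.0865 mA.
I_C = β·I_B = 50×0.0865 = 4.32 mA, and I_E = (β+1)I_B = 4.41 mA.
V_CE = V_CC − I_C·R_C − I_E·R_E = 18 − 4.32×1.8 − 4.41×0.1 = 9.77 V.
V_CE = 9.77 V > 0.2 V confirms active-region operation.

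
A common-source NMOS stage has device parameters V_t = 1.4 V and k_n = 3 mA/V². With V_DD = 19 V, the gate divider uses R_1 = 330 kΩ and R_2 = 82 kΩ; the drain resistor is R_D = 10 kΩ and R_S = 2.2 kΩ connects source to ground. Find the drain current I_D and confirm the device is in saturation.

V_G = V_DD·R_2/(R_1+R_2) = 19×82/412 = 3.78 V.
Assume saturation: I_D = (k_n/2)(V_GS − V_t)² with V_GS = V_G − I_D·R_S = 3.78 − 2.2·I_D.
Substituting gives 7.26·I_D² − 16.7·I_D + 8.51 = 0, with roots I_D = 0.759 or 1.54 mA.
The root I_D = 1.54 mA gives V_GS = 0.386 V ≤ V_t, so take I_D = 0.759 mA.
Then V_GS = 2.11 V and V_DS = V_DD − I_D(R_D+R_S) = 19 − 0.759×12.2 = 9.74 V.
Saturation requires V_DS ≥ V_GS − V_t = 0.711 V; 9.74 ≥ 0.711 ✓.

I_D ≈ 0.76 mA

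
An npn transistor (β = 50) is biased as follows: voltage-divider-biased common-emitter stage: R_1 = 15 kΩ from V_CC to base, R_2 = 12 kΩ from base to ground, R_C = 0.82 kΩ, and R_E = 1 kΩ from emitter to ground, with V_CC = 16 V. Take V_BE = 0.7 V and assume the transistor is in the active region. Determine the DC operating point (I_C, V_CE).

Thevenize the base divider: V_Th = V_CC·R_2/(R_1+R_2) = 16×12/27 = 7.11 V, R_Th = R_1‖R_2 = 6.67 kΩ.
Base-emitter loop: V_Th = I_B·R_Th + V_BE + (β+1)I_B·R_E, so I_B = (7.11 − 0.7) / (6.67 + 51×1) = 0.111 mA.
I_C = β·I_B = 50×0.111 = 5.56 mA, and I_E = (β+1)I_B = 5.67 mA.
V_CE = V_CC − I_C·R_C − I_E·R_E = 16 − 5.56×0.82 − 5.67×1 = 5.77 V.
V_CE = 5.77 V > 0.2 V confirms active-region operation.

I_C ≈ 5.6 mA, V_CE ≈ 5.8 V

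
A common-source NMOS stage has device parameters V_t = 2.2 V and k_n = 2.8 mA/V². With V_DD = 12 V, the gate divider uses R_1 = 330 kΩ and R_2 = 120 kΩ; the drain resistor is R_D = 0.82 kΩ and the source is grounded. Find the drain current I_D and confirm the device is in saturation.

V_G = V_DD·R_2/(R_1+R_2) = 12×120/450 = 3.2 V. With the source grounded, V_GS = V_G = 3.2 V.
Assume saturation: I_D = (k_n/2)(V_GS − V_t)² = (2.8/2)×(3.2 − 2.2)² = 1.4×1² = 1.4 mA.
V_DS = V_DD − I_D·R_D = 12 − 1.4×0.82 = 10.9 V.
Saturation requires V_DS ≥ V_GS − V_t = 1 V; 10.9 ≥ 1 ✓.

I_D ≈ 1.4 mA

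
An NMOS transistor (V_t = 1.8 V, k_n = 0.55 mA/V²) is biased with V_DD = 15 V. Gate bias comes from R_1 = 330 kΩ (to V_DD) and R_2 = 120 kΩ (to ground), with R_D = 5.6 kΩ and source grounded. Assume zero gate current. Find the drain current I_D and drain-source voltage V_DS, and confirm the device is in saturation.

V_G = V_DD·R_2/(R_1+R_2) = 15×120/450 = 4 V. With the source grounded, V_GS = V_G = 4 V.
Assume saturation: I_D = (k_n/2)(V_GS − V_t)² = (0.55/2)×(4 − 1.8)² = 0.275×2.2² = 1.33 mA.
V_DS = V_DD − I_D·R_D = 15 − 1.33×5.6 = 7.55 V.
Saturation requires V_DS ≥ V_GS − V_t = 2.2 V; 7.55 ≥ 2.2 ✓.

I_D ≈ 1.3 mA, V_DS ≈ 7.5 V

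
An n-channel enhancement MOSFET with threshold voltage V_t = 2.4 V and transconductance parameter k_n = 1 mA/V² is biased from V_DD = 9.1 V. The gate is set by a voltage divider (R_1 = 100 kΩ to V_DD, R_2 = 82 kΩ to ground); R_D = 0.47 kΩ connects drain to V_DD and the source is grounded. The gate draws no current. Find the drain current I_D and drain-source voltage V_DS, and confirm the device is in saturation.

V_G = V_DD·R_2/(R_1+R_2) = 9.1×82/182 = 4.1 V. With the source grounded, V_GS = V_G = 4.1 V.
Assume saturation: I_D = (k_n/2)(V_GS − V_t)² = (1/2)×(4.1 − 2.4)² = 0.5×1.7² = 1.44 mA.
V_DS = V_DD − I_D·R_D = 9.1 − 1.44×0.47 = 8.42 V.
Saturation requires V_DS ≥ V_GS − V_t = 1.7 V; 8.42 ≥ 1.7 ✓.

I_D ≈ 1.4 mA, V_DS ≈ 8.4 V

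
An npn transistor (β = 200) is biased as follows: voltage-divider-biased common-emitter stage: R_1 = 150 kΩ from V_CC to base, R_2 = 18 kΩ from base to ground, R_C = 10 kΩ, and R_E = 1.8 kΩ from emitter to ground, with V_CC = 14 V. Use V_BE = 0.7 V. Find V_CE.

Thevenize the base divider: V_Th = V_CC·R_2/(R_1+R_2) = 14×18/168 = 1.5 V, R_Th = R_1‖R_2 = 16.1 kΩ.
Base-emitter loop: V_Th = I_B·R_Th + V_BE + (β+1)I_B·R_E, so I_B = (1.5 − 0.7) / (16.1 + 201×1.8) = 0.00212 mA.
I_C = β·I_B = 200×0.00212 = 0.423 mA, and I_E = (β+1)I_B = 0.426 mA.
V_CE = V_CC − I_C·R_C − I_E·R_E = 14 − 0.423×10 − 0.426×1.8 = 9 V.
V_CE = 9 V > 0.2 V confirms active-region operation.

V_CE ≈ 9 V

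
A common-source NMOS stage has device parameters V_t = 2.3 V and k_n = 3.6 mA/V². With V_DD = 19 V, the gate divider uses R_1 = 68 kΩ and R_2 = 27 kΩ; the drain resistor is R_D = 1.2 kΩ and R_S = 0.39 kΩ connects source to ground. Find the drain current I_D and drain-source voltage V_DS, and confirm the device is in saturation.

I_D ≈ 4.1 mA, V_DS ≈ 13 V

V_G = V_DD·R_2/(R_1+R_2) = 19×27/95 = 5.4 V.
Assume saturation: I_D = (k_n/2)(V_GS − V_t)² with V_GS = V_G − I_D·R_S = 5.4 − 0.39·I_D.
Substituting gives 0.274·I_D² − 5.35·I_D + 17.3 = 0, with roots I_D = 4.09 or 15.5 mA.
The root I_D = 15.5 mA gives V_GS = -0.631 V ≤ V_t, so take I_D = 4.09 mA.
Then V_GS = 3.81 V and V_DS = V_DD − I_D(R_D+R_S) = 19 − 4.09×1.59 = 12.5 V.
Saturation requires V_DS ≥ V_GS − V_t = 1.51 V; 12.5 ≥ 1.51 ✓.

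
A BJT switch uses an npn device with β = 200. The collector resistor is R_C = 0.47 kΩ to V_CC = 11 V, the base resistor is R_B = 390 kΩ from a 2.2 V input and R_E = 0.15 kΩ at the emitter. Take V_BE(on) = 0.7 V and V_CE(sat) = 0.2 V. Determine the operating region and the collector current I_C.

Assume active. Base-emitter loop: I_B = (V_BB − V_BE)/(R_B + (β+1)R_E) = (2.2 − 0.7)/(390 + 201×0.15) = 0.00357 mA.
I_C = β·I_B = 200×0.00357 = 0.714 mA.
V_CE = V_CC − I_C·R_C − I_E·R_E = 11 − 0.714×0.47 − 0.718×0.15 = 10.6 V > V_CE(sat), so the active-region assumption holds.

active; I_C ≈ 0.71 mA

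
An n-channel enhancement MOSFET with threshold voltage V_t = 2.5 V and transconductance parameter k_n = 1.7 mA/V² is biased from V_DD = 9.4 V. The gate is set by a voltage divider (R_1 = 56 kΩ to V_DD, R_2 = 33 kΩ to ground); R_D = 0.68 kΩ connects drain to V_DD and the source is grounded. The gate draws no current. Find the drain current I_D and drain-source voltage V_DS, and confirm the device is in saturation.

I_D ≈ 0.83 mA, V_DS ≈ 8.8 V

V_G = V_DD·R_2/(R_1+R_2) = 9.4×33/89 = 3.49 V. With the source grounded, V_GS = V_G = 3.49 V.
Assume saturation: I_D = (k_n/2)(V_GS − V_t)² = (1.7/2)×(3.49 − 2.5)² = 0.85×0.985² = 0.825 mA.
V_DS = V_DD − I_D·R_D = 9.4 − 0.825×0.68 = 8.84 V.
Saturation requires V_DS ≥ V_GS − V_t = 0.985 V; 8.84 ≥ 0.985 ✓.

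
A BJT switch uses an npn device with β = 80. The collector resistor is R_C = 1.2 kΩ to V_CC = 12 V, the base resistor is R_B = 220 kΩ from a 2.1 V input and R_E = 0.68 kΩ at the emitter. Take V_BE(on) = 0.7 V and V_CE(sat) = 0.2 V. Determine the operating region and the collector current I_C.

Assume active. Base-emitter loop: I_B = (V_BB − V_BE)/(R_B + (β+1)R_E) = (2.1 − 0.7)/(220 + 81×0.68) = 0.00509 mA.
I_C = β·I_B = 80×0.00509 = 0.407 mA.
V_CE = V_CC − I_C·R_C − I_E·R_E = 12 − 0.407×1.2 − 0.412×0.68 = 11.2 V > V_CE(sat), so the active-region assumption holds.

active; I_C ≈ 0.41 mA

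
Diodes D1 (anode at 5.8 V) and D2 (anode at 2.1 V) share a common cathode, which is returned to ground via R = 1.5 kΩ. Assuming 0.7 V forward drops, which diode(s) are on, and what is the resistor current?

Assume both conduct. Then node N would need to be at both 5.8−0.7 = 5.1 V and 2.1−0.7 = 1.4 V, which is impossible.
Assume only D1 conducts: V_N = 5.8 − 0.7 = 5.1 V, so I_R = 5.1/1.5 = 3.4 mA.
Check D2: its anode-to-cathode voltage is 2.1 − 5.1 = -3 V < 0.7 V, so it is off. The assumption is consistent.

Only D1 conducts; I_R ≈ 3.4 mA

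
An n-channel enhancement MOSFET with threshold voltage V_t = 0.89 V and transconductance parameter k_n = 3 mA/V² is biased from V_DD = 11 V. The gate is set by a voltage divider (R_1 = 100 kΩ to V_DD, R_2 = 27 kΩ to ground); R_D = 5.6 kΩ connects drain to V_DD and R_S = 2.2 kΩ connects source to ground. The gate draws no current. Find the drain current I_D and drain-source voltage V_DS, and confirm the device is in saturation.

I_D ≈ 0.42 mA, V_DS ≈ 7.7 V

V_G = V_DD·R_2/(R_1+R_2) = 11×27/127 = 2.34 V.
Assume saturation: I_D = (k_n/2)(V_GS − V_t)² with V_GS = V_G − I_D·R_S = 2.34 − 2.2·I_D.
Substituting gives 7.26·I_D² − 10.6·I_D + 3.15 = 0, with roots I_D = 0.418 or 1.04 mA.
The root I_D = 1.04 mA gives V_GS = 0.0588 V ≤ V_t, so take I_D = 0.418 mA.
Then V_GS = 1.42 V and V_DS = V_DD − I_D(R_D+R_S) = 11 − 0.418×7.8 = 7.74 V.
Saturation requires V_DS ≥ V_GS − V_t = 0.528 V; 7.74 ≥ 0.528 ✓.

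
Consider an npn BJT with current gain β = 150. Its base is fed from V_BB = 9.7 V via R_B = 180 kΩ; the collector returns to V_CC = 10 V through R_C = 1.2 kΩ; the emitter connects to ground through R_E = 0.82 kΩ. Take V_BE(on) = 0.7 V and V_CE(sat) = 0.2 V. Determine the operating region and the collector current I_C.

active; I_C ≈ 4.4 mA

Assume active. Base-emitter loop: I_B = (V_BB − V_BE)/(R_B + (β+1)R_E) = (9.7 − 0.7)/(180 + 151×0.82) = 0.0296 mA.
I_C = β·I_B = 150×0.0296 = 4.44 mA.
V_CE = V_CC − I_C·R_C − I_E·R_E = 10 − 4.44×1.2 − 4.47×0.82 = 1 V > V_CE(sat), so the active-region assumption holds.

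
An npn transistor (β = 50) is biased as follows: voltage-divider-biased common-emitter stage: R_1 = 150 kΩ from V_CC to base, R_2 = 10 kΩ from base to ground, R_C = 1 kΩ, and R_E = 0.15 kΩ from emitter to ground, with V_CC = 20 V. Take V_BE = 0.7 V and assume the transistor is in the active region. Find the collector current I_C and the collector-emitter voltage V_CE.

Thevenize the base divider: V_Th = V_CC·R_2/(R_1+R_2) = 20×10/160 = 1.25 V, R_Th = R_1‖R_2 = 9.38 kΩ.
Base-emitter loop: V_Th = I_B·R_Th + V_BE + (β+1)I_B·R_E, so I_B = (1.25 − 0.7) / (9.38 + 51×0.15) = 0.0323 mA.
I_C = β·I_B = 50×0.0323 = 1.62 mA, and I_E = (β+1)I_B = 1.65 mA.
V_CE = V_CC − I_C·R_C − I_E·R_E = 20 − 1.62×1 − 1.65×0.15 = 18.1 V.
V_CE = 18.1 V > 0.2 V confirms active-region operation.

I_C ≈ 1.6 mA, V_CE ≈ 18 V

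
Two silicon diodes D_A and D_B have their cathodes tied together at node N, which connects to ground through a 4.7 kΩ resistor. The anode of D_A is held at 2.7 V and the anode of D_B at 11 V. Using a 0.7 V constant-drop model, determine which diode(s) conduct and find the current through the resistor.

Only D_B conducts; I_R ≈ 2.2 mA

Assume both conduct. Then node N would need to be at both 2.7−0.7 = 2 V and 11−0.7 = 10.3 V, which is impossible.
Assume only D_B conducts: V_N = 11 − 0.7 = 10.3 V, so I_R = 10.3/4.7 = 2.19 mA.
Check D_A: its anode-to-cathode voltage is 2.7 − 10.3 = -7.6 V < 0.7 V, so it is off. The assumption is consistent.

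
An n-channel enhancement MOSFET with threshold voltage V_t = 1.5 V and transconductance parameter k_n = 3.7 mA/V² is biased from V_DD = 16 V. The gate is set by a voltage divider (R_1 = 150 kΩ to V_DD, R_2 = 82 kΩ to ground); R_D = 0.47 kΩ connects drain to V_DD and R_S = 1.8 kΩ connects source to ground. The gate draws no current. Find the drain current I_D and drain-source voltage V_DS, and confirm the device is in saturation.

I_D ≈ 1.8 mA, V_DS ≈ 12 V

V_G = V_DD·R_2/(R_1+R_2) = 16×82/232 = 5.66 V.
Assume saturation: I_D = (k_n/2)(V_GS − V_t)² with V_GS = V_G − I_D·R_S = 5.66 − 1.8·I_D.
Substituting gives 5.99·I_D² − 28.7·I_D + 31.9 = 0, with roots I_D = 1.77 or 3.02 mA.
The root I_D = 3.02 mA gives V_GS = 0.223 V ≤ V_t, so take I_D = 1.77 mA.
Then V_GS = 2.48 V and V_DS = V_DD − I_D(R_D+R_S) = 16 − 1.77×2.27 = 12 V.
Saturation requires V_DS ≥ V_GS − V_t = 0.977 V; 12 ≥ 0.977 ✓.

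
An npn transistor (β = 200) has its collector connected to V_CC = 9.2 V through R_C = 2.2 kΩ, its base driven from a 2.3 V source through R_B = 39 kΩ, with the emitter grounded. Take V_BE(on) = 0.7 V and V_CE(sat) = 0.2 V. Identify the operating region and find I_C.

Assume active: I_B = (2.3 − 0.7)/39 = 0.041 mA, giving I_C = β·I_B = 8.21 mA.
But then V_CE = 9.2 − 8.21×2.2 = -8.85 V < V_CE(sat) = 0.2 V — impossible in the active region.
So the transistor is saturated. With V_CE = 0.2 V, I_C = (V_CC − 0.2)/R_C = 9/2.2 = 4.09 mA.
Check: β·I_B = 8.21 mA > I_C = 4.09 mA, confirming saturation.

saturation; I_C ≈ 4.1 mA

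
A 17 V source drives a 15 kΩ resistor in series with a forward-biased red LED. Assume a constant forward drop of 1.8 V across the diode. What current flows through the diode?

I ≈ 1 mA

KVL around the loop: 17 = V_D + I·R = 1.8 + I × 15 kΩ.
So I = (17 − 1.8) / 15 kΩ = 15.2 / 15 = 1.01 mA.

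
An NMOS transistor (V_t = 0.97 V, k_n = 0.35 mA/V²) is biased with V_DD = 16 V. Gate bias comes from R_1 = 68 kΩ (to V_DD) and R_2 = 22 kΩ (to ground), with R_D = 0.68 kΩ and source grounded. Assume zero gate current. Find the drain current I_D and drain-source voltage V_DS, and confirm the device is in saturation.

I_D ≈ 1.5 mA, V_DS ≈ 15 V

V_G = V_DD·R_2/(R_1+R_2) = 16×22/90 = 3.91 V. With the source grounded, V_GS = V_G = 3.91 V.
Assume saturation: I_D = (k_n/2)(V_GS − V_t)² = (0.35/2)×(3.91 − 0.97)² = 0.175×2.94² = 1.51 mA.
V_DS = V_DD − I_D·R_D = 16 − 1.51×0.68 = 15 V.
Saturation requires V_DS ≥ V_GS − V_t = 2.94 V; 15 ≥ 2.94 ✓.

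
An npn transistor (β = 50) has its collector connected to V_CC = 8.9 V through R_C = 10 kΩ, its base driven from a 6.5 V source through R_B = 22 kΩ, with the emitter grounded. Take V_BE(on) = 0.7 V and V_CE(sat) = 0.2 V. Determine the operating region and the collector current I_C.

saturation; I_C ≈ 0.87 mA

Assume active: I_B = (6.5 − 0.7)/22 = 0.264 mA, giving I_C = β·I_B = 13.2 mA.
But then V_CE = 8.9 − 13.2×10 = -123 V < V_CE(sat) = 0.2 V — impossible in the active region.
So the transistor is saturated. With V_CE = 0.2 V, I_C = (V_CC − 0.2)/R_C = 8.7/10 = 0.87 mA.
Check: β·I_B = 13.2 mA > I_C = 0.87 mA, confirming saturation.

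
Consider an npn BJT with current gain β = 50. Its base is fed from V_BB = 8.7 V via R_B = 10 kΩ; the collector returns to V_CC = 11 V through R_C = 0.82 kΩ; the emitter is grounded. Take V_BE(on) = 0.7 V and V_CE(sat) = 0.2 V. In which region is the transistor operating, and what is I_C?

Assume active: I_B = (8.7 − 0.7)/10 = 0.8 mA, giving I_C = β·I_B = 40 mA.
But then V_CE = 11 − 40×0.82 = -21.8 V < V_CE(sat) = 0.2 V — impossible in the active region.
So the transistor is saturated. With V_CE = 0.2 V, I_C = (V_CC − 0.2)/R_C = 10.8/0.82 = 13.2 mA.
Check: β·I_B = 40 mA > I_C = 13.2 mA, confirming saturation.

saturation; I_C ≈ 13 mA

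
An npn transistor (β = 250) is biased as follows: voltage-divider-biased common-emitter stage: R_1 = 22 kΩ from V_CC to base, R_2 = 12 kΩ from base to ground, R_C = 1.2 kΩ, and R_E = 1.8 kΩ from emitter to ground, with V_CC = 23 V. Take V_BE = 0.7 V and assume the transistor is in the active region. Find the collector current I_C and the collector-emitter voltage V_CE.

I_C ≈ 4 mA, V_CE ≈ 11 V

Thevenize the base divider: V_Th = V_CC·R_2/(R_1+R_2) = 23×12/34 = 8.12 V, R_Th = R_1‖R_2 = 7.76 kΩ.
Base-emitter loop: V_Th = I_B·R_Th + V_BE + (β+1)I_B·R_E, so I_B = (8.12 − 0.7) / (7.76 + 251×1.8) = 0.0161 mA.
I_C = β·I_B = 250×0.0161 = 4.04 mA, and I_E = (β+1)I_B = 4.05 mA.
V_CE = V_CC − I_C·R_C − I_E·R_E = 23 − 4.04×1.2 − 4.05×1.8 = 10.9 V.
V_CE = 10.9 V > 0.2 V confirms active-region operation.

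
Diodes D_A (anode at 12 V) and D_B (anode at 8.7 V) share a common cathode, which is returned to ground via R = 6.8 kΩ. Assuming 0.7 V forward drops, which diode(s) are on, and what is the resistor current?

Only D_A conducts; I_R ≈ 1.7 mA

Assume both conduct. Then node N would need to be at both 12−0.7 = 11.3 V and 8.7−0.7 = 8 V, which is impossible.
Assume only D_A conducts: V_N = 12 − 0.7 = 11.3 V, so I_R = 11.3/6.8 = 1.66 mA.
Check D_B: its anode-to-cathode voltage is 8.7 − 11.3 = -2.6 V < 0.7 V, so it is off. The assumption is consistent.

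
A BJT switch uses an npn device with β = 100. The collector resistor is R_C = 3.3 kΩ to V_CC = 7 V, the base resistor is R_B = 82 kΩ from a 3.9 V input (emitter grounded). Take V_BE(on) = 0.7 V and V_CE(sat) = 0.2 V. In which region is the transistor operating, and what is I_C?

saturation; I_C ≈ 2.1 mA

Assume active: I_B = (3.9 − 0.7)/82 = 0.039 mA, giving I_C = β·I_B = 3.9 mA.
But then V_CE = 7 − 3.9×3.3 = -5.88 V < V_CE(sat) = 0.2 V — impossible in the active region.
So the transistor is saturated. With V_CE = 0.2 V, I_C = (V_CC − 0.2)/R_C = 6.8/3.3 = 2.06 mA.
Check: β·I_B = 3.9 mA > I_C = 2.06 mA, confirming saturation.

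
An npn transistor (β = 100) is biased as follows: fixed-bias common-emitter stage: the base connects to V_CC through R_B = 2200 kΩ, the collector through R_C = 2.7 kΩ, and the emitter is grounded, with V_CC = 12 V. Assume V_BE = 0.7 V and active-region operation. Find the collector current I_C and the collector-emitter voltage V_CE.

Base loop: V_CC = I_B·R_B + V_BE, so I_B = (12 − 0.7)/2200 kΩ = 0.00514 mA.
In the active region I_C = β·I_B = 100 × 0.00514 = 0.514 mA.
Collector loop: V_CE = V_CC − I_C·R_C = 12 − 0.514×2.7 = 10.6 V.
Since V_CE = 10.6 V > V_CE(sat) ≈ 0.2 V, the transistor is in the active region as assumed.

I_C ≈ 0.51 mA, V_CE ≈ 11 V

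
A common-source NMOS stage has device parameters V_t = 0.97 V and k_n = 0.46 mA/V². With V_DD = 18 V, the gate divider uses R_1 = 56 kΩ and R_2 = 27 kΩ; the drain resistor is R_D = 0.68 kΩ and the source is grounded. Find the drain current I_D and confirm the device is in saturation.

I_D ≈ 5.5 mA

V_G = V_DD·R_2/(R_1+R_2) = 18×27/83 = 5.86 V. With the source grounded, V_GS = V_G = 5.86 V.
Assume saturation: I_D = (k_n/2)(V_GS − V_t)² = (0.46/2)×(5.86 − 0.97)² = 0.23×4.89² = 5.49 mA.
V_DS = V_DD − I_D·R_D = 18 − 5.49×0.68 = 14.3 V.
Saturation requires V_DS ≥ V_GS − V_t = 4.89 V; 14.3 ≥ 4.89 ✓.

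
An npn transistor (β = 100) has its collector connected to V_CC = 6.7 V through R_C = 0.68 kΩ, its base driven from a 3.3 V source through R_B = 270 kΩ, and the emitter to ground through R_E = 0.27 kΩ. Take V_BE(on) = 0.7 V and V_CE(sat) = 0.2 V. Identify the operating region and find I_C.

active; I_C ≈ 0.87 mA

Assume active. Base-emitter loop: I_B = (V_BB − V_BE)/(R_B + (β+1)R_E) = (3.3 − 0.7)/(270 + 101×0.27) = 0.00875 mA.
I_C = β·I_B = 100×0.00875 = 0.875 mA.
V_CE = V_CC − I_C·R_C − I_E·R_E = 6.7 − 0.875×0.68 − 0.883×0.27 = 5.87 V > V_CE(sat), so the active-region assumption holds.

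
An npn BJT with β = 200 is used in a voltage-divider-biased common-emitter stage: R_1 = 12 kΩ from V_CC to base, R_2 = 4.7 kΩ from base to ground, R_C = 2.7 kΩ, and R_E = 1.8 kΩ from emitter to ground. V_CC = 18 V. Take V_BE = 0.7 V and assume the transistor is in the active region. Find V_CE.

V_CE ≈ 7.2 V

Thevenize the base divider: V_Th = V_CC·R_2/(R_1+R_2) = 18×4.7/16.7 = 5.07 V, R_Th = R_1‖R_2 = 3.38 kΩ.
Base-emitter loop: V_Th = I_B·R_Th + V_BE + (β+1)I_B·R_E, so I_B = (5.07 − 0.7) / (3.38 + 201×1.8) = 0.012 mA.
I_C = β·I_B = 200×0.012 = 2.39 mA, and I_E = (β+1)I_B = 2.4 mA.
V_CE = V_CC − I_C·R_C − I_E·R_E = 18 − 2.39×2.7 − 2.4×1.8 = 7.22 V.
V_CE = 7.22 V > 0.2 V confirms active-region operation.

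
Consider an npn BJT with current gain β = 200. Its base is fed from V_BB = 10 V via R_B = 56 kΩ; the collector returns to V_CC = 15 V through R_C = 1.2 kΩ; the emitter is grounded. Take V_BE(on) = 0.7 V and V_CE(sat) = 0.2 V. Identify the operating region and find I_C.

Assume active: I_B = (10 − 0.7)/56 = 0.166 mA, giving I_C = β·I_B = 33.2 mA.
But then V_CE = 15 − 33.2×1.2 = -24.9 V < V_CE(sat) = 0.2 V — impossible in the active region.
So the transistor is saturated. With V_CE = 0.2 V, I_C = (V_CC − 0.2)/R_C = 14.8/1.2 = 12.3 mA.
Check: β·I_B = 33.2 mA > I_C = 12.3 mA, confirming saturation.

saturation; I_C ≈ 12 mA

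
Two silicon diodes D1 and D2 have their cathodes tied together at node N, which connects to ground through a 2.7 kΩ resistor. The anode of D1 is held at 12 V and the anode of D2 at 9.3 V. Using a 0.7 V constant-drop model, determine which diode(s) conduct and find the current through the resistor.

Assume both conduct. Then node N would need to be at both 12−0.7 = 11.3 V and 9.3−0.7 = 8.6 V, which is impossible.
Assume only D1 conducts: V_N = 12 − 0.7 = 11.3 V, so I_R = 11.3/2.7 = 4.19 mA.
Check D2: its anode-to-cathode voltage is 9.3 − 11.3 = -2 V < 0.7 V, so it is off. The assumption is consistent.

Only D1 conducts; I_R ≈ 4.2 mA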